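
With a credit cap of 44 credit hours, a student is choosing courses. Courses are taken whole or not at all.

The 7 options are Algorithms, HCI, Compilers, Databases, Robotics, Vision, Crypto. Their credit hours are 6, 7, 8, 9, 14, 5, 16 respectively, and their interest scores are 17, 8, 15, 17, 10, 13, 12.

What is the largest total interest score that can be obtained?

74

Treat it as a binary knapsack problem.
Allowing fractional choices, the relaxed optimum would be about 76.8, but courses are indivisible.
Algorithms + Compilers + Databases + Vision + Crypto: credit hours 6 + 8 + 9 + 5 + 16 = 44 ≤ 44, interest score 17 + 15 + 17 + 13 + 12 = 74.
Algorithms + Compilers + Databases + Robotics + Vision: credit hours 6 + 8 + 9 + 14 + 5 = 42 ≤ 44, interest score 17 + 15 + 17 + 10 + 13 = 72.
Best is Algorithms, Compilers, Databases, Vision, and Crypto with total interest score 74.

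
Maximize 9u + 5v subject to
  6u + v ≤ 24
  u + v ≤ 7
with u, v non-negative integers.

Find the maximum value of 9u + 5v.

47

(u,v)=(3,4) is feasible, giving 47.
(u,v)=(2,5) is feasible, giving 43.
(u,v)=(3,3) is feasible, giving 42.
No feasible integer point exceeds 47.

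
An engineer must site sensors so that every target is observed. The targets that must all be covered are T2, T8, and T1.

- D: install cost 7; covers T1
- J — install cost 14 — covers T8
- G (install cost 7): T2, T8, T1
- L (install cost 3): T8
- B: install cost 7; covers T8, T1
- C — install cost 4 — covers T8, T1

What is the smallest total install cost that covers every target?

The greedy cost-per-new-target heuristic would pick C and G for 11, but a cheaper cover exists.
G alone covers T2, T8, T1 — every target.
Total install cost: 7.
No cover costs less than 7.

7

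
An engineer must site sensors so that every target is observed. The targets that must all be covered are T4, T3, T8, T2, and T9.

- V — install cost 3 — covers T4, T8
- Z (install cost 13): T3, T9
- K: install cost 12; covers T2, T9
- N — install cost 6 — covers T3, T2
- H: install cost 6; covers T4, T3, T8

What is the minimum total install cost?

18

This is a weighted set-cover instance.
The greedy cost-per-new-target heuristic would pick V, N, and K for 21, but a cheaper cover exists.
Choose K and H: together they cover T4, T3, T8, T2, T9 — every target.
Total install cost: 12 + 6 = 18.
No cover costs less than 18.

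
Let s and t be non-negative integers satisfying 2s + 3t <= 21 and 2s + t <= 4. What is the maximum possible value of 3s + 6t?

(s,t)=(0,4): 2·0+3·4=12≤21, 2·0+1·4=4≤4, objective 24.
(s,t)=(0,3): 2·0+3·3=9≤21, 2·0+1·3=3≤4, objective 18.
Maximum is 24 at (s,t)=(0,4).

24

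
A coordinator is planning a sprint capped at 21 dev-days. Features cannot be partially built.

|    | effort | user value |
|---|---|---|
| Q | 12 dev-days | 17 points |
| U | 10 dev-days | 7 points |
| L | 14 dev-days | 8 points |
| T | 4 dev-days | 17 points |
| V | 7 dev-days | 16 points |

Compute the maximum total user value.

Q + T: effort 12 + 4 = 16 ≤ 21, user value 17 + 17 = 34.
U + T + V: effort 10 + 4 + 7 = 21 ≤ 21, user value 7 + 17 + 16 = 40.
Best is U, T, and V with total user value 40.

40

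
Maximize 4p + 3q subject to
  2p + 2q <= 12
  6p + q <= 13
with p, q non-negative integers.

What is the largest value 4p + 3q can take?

19

The continuous relaxation peaks at (1.4, 4.6) with value 19.40; rounding to a feasible lattice point costs some objective.
(p,q)=(1,5): 2·1+2·5=12≤12, 6·1+1·5=11≤13, objective 19.
(p,q)=(0,6): 2·0+2·6=12≤12, 6·0+1·6=6≤13, objective 18.
The best lattice point is (1,5), giving 19.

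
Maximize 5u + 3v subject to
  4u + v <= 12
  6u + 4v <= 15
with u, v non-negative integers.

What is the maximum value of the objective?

Relaxing integrality, the LP optimum is 12.50 at (u,v) = (2.5, 0), which is not an integer point.
(u,v)=(1,2): 4·1+1·2=6≤12, 6·1+4·2=14≤15, objective 11.
(u,v)=(2,0): 4·2+1·0=8≤12, 6·2+4·0=12≤15, objective 10.
(u,v)=(0,3): 4·0+1·3=3≤12, 6·0+4·3=12≤15, objective 9.
No feasible integer point exceeds 11.

11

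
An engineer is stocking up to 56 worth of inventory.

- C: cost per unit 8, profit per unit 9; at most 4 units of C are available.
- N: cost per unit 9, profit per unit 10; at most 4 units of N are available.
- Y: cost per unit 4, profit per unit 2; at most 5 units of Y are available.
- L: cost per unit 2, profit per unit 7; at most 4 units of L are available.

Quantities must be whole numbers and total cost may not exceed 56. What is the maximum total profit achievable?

79

1×C, 4×N, 1×Y, and 4×L: cost 56 ≤ 56, profit 1·9 + 4·10 + 1·2 + 4·7 = 79.
2×C, 3×N, 1×Y, and 4×L: cost 55 ≤ 56, profit 2·9 + 3·10 + 1·2 + 4·7 = 78.
Best is 79.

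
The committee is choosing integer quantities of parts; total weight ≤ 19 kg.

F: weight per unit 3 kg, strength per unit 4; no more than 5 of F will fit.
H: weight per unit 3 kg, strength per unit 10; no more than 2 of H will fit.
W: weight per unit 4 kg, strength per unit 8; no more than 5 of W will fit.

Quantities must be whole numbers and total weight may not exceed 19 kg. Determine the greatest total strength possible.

44

2×H and 3×W: weight 18 ≤ 19, strength 2·10 + 3·8 = 44.
1×H and 4×W: weight 19 ≤ 19, strength 1·10 + 4·8 = 42.
Best is 44.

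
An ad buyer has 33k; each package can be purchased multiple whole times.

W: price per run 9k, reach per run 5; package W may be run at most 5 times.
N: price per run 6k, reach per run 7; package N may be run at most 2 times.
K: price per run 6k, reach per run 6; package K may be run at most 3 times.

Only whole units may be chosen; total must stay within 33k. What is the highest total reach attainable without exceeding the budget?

32

This is a bounded integer knapsack.
N has the best ratio (7/6); taking only N gives at most 2×7 = 14 (stopped by the supply cap of 2).
Mixing does better — 2×N and 3×K: price 30 ≤ 33, reach 2·7 + 3·6 = 32.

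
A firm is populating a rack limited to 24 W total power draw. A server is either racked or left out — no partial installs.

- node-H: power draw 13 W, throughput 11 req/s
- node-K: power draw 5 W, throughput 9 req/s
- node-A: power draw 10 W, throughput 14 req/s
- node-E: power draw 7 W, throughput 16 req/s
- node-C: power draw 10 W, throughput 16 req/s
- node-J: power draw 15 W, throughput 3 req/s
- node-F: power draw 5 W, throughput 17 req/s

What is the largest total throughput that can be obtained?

49

Allowing fractional choices, the relaxed optimum would be about 53.2, but servers are indivisible.
node-A + node-E + node-F: power draw 10 + 7 + 5 = 22 ≤ 24, throughput 14 + 16 + 17 = 47.
node-K + node-E + node-F: power draw 5 + 7 + 5 = 17 ≤ 24, throughput 9 + 16 + 17 = 42.
node-E + node-C + node-F: power draw 7 + 10 + 5 = 22 ≤ 24, throughput 16 + 16 + 17 = 49.
Best is node-E, node-C, and node-F with total throughput 49.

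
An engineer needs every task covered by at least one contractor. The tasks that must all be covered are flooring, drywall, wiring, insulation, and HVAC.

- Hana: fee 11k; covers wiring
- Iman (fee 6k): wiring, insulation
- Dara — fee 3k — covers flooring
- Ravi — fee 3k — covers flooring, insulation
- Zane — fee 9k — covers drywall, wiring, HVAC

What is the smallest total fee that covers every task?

12

Choose Ravi and Zane: together they cover flooring, drywall, wiring, insulation, HVAC — every task.
Total fee: 3 + 9 = 12.
No cover costs less than 12.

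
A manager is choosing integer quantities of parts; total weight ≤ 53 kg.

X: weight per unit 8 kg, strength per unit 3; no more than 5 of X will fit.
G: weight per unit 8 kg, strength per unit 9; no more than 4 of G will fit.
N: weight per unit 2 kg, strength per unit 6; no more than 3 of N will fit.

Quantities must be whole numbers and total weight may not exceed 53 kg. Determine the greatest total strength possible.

This is a bounded integer knapsack.
1×X, 4×G, and 3×N: weight 46 ≤ 53, strength 1·3 + 4·9 + 3·6 = 57.
4×G and 3×N: weight 38 ≤ 53, strength 4·9 + 3·6 = 54.
Best is 57.

57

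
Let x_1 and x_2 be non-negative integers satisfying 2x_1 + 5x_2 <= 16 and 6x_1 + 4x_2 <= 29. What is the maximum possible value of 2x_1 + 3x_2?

12

(x_1,x_2)=(3,2): 2·3+5·2=16≤16, 6·3+4·2=26≤29, objective 12.
(x_1,x_2)=(4,1): 2·4+5·1=13≤16, 6·4+4·1=28≤29, objective 11.
(x_1,x_2)=(2,2): 2·2+5·2=14≤16, 6·2+4·2=20≤29, objective 10.
(x_1,x_2)=(3,1): 2·3+5·1=11≤16, 6·3+4·1=22≤29, objective 9.
Maximum is 12 at (x_1,x_2)=(3,2).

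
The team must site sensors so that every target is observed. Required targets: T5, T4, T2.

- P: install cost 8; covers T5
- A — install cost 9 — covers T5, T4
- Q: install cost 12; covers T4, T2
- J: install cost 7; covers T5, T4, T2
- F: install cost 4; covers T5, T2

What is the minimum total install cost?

7

The greedy cost-per-new-target heuristic would pick F and J for 11, but a cheaper cover exists.
J alone covers T5, T4, T2 — every target.
Total install cost: 7.
No cover costs less than 7.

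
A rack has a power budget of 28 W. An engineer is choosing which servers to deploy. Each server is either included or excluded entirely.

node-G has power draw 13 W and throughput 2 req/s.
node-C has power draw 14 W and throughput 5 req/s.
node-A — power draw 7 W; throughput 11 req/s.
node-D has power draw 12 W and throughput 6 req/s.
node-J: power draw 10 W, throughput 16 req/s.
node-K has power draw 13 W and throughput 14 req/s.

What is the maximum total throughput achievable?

30

Take node-J and node-K: power draw 10 + 13 = 23 ≤ 28, throughput 16 + 14 = 30.
No other feasible combination does better.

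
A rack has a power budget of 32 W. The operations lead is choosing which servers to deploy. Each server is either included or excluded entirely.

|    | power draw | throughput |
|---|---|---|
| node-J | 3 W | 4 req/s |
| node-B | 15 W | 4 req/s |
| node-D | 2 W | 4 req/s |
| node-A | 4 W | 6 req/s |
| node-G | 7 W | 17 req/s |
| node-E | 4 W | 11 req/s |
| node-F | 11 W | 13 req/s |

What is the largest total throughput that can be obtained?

55

Treat it as a binary knapsack problem.
node-J + node-A + node-G + node-E + node-F: power draw 3 + 4 + 7 + 4 + 11 = 29 ≤ 32, throughput 4 + 6 + 17 + 11 + 13 = 51.
node-D + node-A + node-G + node-E + node-F: power draw 2 + 4 + 7 + 4 + 11 = 28 ≤ 32, throughput 4 + 6 + 17 + 11 + 13 = 51.
node-J + node-D + node-A + node-G + node-E + node-F: power draw 3 + 2 + 4 + 7 + 4 + 11 = 31 ≤ 32, throughput 4 + 4 + 6 + 17 + 11 + 13 = 55.
Best is node-J, node-D, node-A, node-G, node-E, and node-F with total throughput 55.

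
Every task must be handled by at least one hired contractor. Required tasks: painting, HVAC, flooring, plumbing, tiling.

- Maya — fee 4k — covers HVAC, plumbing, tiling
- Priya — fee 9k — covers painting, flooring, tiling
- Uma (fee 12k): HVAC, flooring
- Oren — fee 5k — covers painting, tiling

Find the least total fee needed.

13

Choose Maya and Priya: together they cover painting, HVAC, flooring, plumbing, tiling — every task.
Total fee: 4 + 9 = 13.
No cover costs less than 13.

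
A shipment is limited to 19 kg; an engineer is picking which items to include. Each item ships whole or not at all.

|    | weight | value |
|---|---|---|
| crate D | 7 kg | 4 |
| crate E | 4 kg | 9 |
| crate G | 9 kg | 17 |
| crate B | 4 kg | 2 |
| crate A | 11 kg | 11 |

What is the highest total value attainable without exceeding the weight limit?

28

Treat it as a binary knapsack problem.
Take crate E, crate G, and crate B: weight 4 + 9 + 4 = 17 ≤ 19, value 9 + 17 + 2 = 28.
No other feasible combination does better.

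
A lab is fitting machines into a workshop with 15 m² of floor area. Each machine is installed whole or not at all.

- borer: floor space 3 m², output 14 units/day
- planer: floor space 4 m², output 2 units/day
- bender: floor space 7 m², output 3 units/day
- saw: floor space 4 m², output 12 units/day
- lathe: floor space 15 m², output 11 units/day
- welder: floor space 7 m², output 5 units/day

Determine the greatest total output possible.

Take borer, saw, and welder: floor space 3 + 4 + 7 = 14 ≤ 15, output 14 + 12 + 5 = 31.
No other feasible combination does better.

31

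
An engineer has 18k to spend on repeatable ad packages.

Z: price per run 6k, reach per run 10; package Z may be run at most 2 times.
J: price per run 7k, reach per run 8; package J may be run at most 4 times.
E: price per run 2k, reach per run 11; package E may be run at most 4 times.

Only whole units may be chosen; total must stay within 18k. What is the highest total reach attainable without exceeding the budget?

54

E has the best ratio (11/2); taking only E gives at most 4×11 = 44 (stopped by the supply cap of 4).
Mixing does better — 1×Z and 4×E: price 14 ≤ 18, reach 1·10 + 4·11 = 54.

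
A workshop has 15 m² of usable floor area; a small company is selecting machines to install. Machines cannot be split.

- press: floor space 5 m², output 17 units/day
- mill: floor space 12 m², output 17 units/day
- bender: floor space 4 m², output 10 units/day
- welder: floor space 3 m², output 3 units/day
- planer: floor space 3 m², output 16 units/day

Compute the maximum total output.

Take press, bender, welder, and planer: floor space 5 + 4 + 3 + 3 = 15 ≤ 15, output 17 + 10 + 3 + 16 = 46.
No other feasible combination does better.

46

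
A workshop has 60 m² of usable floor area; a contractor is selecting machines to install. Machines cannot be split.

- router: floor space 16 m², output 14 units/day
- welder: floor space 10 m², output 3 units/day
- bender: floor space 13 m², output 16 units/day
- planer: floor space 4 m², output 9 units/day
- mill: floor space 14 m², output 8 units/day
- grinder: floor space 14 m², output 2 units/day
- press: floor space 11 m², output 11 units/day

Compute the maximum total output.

58

Allowing fractional choices, the relaxed optimum would be about 58.6, but machines are indivisible.
router + bender + planer + grinder + press: floor space 16 + 13 + 4 + 14 + 11 = 58 ≤ 60, output 14 + 16 + 9 + 2 + 11 = 52.
router + bender + planer + mill + press: floor space 16 + 13 + 4 + 14 + 11 = 58 ≤ 60, output 14 + 16 + 9 + 8 + 11 = 58.
router + welder + bender + planer + press: floor space 16 + 10 + 13 + 4 + 11 = 54 ≤ 60, output 14 + 3 + 16 + 9 + 11 = 53.
Best is router, bender, planer, mill, and press with total output 58.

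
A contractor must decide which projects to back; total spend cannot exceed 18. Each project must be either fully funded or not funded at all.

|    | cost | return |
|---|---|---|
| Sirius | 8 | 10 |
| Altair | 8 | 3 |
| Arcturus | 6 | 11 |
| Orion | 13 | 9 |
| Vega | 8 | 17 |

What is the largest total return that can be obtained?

28

Allowing fractional choices, the relaxed optimum would be about 33.0, but projects are indivisible.
Arcturus + Vega: cost 6 + 8 = 14 ≤ 18, return 11 + 17 = 28.
Sirius + Vega: cost 8 + 8 = 16 ≤ 18, return 10 + 17 = 27.
Best is Arcturus and Vega with total return 28.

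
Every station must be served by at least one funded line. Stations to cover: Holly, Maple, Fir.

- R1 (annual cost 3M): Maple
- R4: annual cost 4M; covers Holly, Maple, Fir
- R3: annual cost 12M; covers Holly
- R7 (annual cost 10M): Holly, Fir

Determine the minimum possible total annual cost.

R4 alone covers Holly, Maple, Fir — every station.
Total annual cost: 4.
No cover costs less than 4.

4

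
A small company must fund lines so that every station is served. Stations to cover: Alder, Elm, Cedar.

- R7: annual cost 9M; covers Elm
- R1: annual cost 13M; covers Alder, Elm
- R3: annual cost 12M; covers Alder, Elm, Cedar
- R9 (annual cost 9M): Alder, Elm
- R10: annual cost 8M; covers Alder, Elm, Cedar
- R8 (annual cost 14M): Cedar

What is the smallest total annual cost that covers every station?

This is a weighted set-cover instance.
R10 alone covers Alder, Elm, Cedar — every station.
Total annual cost: 8.

8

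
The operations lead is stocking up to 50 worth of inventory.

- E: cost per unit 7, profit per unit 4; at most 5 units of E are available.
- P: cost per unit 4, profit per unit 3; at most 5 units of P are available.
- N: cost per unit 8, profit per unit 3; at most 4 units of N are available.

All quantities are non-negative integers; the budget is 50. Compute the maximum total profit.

31

4×E and 5×P: cost 48 ≤ 50, profit 4·4 + 5·3 = 31.
3×E, 5×P, and 1×N: cost 49 ≤ 50, profit 3·4 + 5·3 + 1·3 = 30.
Best is 31.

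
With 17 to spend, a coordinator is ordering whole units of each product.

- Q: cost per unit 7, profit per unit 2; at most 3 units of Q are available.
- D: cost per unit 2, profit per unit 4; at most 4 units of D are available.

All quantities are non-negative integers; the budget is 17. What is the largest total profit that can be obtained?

18

D has the best ratio (4/2); taking only D gives at most 4×4 = 16 (stopped by the supply cap of 4).
Mixing does better — 1×Q and 4×D: cost 15 ≤ 17, profit 1·2 + 4·4 = 18.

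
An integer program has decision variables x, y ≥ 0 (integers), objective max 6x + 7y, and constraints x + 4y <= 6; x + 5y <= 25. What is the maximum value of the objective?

36

(x,y)=(6,0): 1·6+4·0=6≤6, 1·6+5·0=6≤25, objective 36.
(x,y)=(5,0): 1·5+4·0=5≤6, 1·5+5·0=5≤25, objective 30.
The best lattice point is (6,0), giving 36.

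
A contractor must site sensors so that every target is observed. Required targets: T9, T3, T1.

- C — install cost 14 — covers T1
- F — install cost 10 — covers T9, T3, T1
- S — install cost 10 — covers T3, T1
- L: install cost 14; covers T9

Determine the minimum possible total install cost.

10

This is a weighted set-cover instance.
F alone covers T9, T3, T1 — every target.
Total install cost: 10.
No cover costs less than 10.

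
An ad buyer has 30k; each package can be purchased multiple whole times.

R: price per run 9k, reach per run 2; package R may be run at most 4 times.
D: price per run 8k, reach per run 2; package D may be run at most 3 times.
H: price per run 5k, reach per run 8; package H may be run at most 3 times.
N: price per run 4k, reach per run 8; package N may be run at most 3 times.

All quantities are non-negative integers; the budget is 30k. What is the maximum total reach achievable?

Take 3×H and 3×N: price 27 ≤ 30, reach 3·8 + 3·8 = 48.
N has the best ratio (8/4) and is taken to its limit of 3; remaining capacity is filled optimally with the others.

48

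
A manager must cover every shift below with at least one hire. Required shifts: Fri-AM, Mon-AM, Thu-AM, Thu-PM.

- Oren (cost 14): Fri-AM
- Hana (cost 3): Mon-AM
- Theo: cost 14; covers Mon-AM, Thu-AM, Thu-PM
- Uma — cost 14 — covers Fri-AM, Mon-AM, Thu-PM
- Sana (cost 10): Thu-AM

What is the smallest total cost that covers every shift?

24

The greedy cost-per-new-shift heuristic would pick Hana, Theo, and Oren for 31, but a cheaper cover exists.
Choose Uma and Sana: together they cover Fri-AM, Mon-AM, Thu-AM, Thu-PM — every shift.
Total cost: 14 + 10 = 24.
No cover costs less than 24.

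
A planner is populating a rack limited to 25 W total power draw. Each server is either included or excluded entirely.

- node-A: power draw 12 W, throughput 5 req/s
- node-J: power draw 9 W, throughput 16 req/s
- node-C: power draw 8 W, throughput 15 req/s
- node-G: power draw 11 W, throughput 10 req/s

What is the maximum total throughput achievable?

node-J + node-C: power draw 9 + 8 = 17 ≤ 25, throughput 16 + 15 = 31.
node-C + node-G: power draw 8 + 11 = 19 ≤ 25, throughput 15 + 10 = 25.
node-J + node-G: power draw 9 + 11 = 20 ≤ 25, throughput 16 + 10 = 26.
Best is node-J and node-C with total throughput 31.

31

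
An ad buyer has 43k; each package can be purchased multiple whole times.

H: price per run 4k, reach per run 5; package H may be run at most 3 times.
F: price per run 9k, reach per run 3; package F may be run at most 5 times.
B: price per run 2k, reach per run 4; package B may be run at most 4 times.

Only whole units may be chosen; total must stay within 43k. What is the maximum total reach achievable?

37

Take 3×H, 2×F, and 4×B: price 38 ≤ 43, reach 3·5 + 2·3 + 4·4 = 37.
B has the best ratio (4/2) and is taken to its limit of 4; remaining capacity is filled optimally with the others.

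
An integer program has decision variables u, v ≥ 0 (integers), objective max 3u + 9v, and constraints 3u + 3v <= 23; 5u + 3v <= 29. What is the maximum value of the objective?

Relaxing integrality, the LP optimum is 69.00 at (u,v) = (0, 7.67), which is not an integer point.
(u,v)=(0,7) is feasible, giving 63.
(u,v)=(1,6) is feasible, giving 57.
(u,v)=(0,6) is feasible, giving 54.
No feasible integer point exceeds 63.

63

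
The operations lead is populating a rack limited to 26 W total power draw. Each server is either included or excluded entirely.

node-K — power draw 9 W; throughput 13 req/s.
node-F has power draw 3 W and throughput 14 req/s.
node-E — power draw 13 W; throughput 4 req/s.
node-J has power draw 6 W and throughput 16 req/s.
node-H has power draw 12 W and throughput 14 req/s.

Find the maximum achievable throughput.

Treat it as a binary knapsack problem.
Take node-F, node-J, and node-H: power draw 3 + 6 + 12 = 21 ≤ 26, throughput 14 + 16 + 14 = 44.
No other feasible combination does better.

44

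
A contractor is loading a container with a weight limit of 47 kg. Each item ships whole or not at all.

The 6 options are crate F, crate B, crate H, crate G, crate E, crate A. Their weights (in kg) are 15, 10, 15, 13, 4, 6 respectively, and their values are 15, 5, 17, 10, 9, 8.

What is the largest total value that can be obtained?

51

Take crate F, crate H, crate G, and crate E: weight 15 + 15 + 13 + 4 = 47 ≤ 47, value 15 + 17 + 10 + 9 = 51.
No other feasible combination does better.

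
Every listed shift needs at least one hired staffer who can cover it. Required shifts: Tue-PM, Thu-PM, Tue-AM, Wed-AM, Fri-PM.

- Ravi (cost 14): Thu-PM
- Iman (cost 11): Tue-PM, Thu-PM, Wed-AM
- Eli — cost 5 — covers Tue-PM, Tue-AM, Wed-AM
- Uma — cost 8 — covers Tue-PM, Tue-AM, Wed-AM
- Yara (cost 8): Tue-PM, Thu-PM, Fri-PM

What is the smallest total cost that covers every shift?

13

Choose Eli and Yara: together they cover Tue-PM, Thu-PM, Tue-AM, Wed-AM, Fri-PM — every shift.
Total cost: 5 + 8 = 13.
No cover costs less than 13.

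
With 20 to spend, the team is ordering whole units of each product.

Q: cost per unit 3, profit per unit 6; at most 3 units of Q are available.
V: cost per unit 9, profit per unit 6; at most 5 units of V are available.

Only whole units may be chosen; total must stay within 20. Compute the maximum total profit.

24

This is a bounded integer knapsack.
Q has the best ratio (6/3); taking only Q gives at most 3×6 = 18 (stopped by the supply cap of 3).
Mixing does better — 3×Q and 1×V: cost 18 ≤ 20, profit 3·6 + 1·6 = 24.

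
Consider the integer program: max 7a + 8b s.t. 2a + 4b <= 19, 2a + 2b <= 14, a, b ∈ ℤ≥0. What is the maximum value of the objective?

51

(a,b)=(5,2): 2·5+4·2=18≤19, 2·5+2·2=14≤14, objective 51.
(a,b)=(6,1): 2·6+4·1=16≤19, 2·6+2·1=14≤14, objective 50.
No feasible integer point exceeds 51.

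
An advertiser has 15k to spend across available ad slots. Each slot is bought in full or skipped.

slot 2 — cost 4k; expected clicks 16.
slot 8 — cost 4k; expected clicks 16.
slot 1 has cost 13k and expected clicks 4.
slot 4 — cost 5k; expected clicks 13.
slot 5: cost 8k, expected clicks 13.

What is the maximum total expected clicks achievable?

Treat it as a binary knapsack problem.
Allowing fractional choices, the relaxed optimum would be about 48.2, but ad slots are indivisible.
slot 2 + slot 4: cost 4 + 5 = 9 ≤ 15, expected clicks 16 + 13 = 29.
slot 2 + slot 8 + slot 4: cost 4 + 4 + 5 = 13 ≤ 15, expected clicks 16 + 16 + 13 = 45.
slot 2 + slot 8: cost 4 + 4 = 8 ≤ 15, expected clicks 16 + 16 = 32.
Best is slot 2, slot 8, and slot 4 with total expected clicks 45.

45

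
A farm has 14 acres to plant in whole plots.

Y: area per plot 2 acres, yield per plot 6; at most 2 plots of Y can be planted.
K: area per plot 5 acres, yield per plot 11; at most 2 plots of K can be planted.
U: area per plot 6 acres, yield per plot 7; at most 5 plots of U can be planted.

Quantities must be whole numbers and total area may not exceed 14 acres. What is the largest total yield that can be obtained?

34

Y has the best ratio (6/2); taking only Y gives at most 2×6 = 12 (stopped by the supply cap of 2).
Mixing does better — 2×Y and 2×K: area 14 ≤ 14, yield 2·6 + 2·11 = 34.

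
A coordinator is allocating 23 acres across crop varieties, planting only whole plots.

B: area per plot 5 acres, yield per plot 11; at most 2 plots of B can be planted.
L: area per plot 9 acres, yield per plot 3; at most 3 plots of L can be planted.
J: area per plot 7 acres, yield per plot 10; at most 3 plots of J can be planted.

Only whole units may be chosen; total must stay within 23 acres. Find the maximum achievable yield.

This is a bounded integer knapsack.
B has the best ratio (11/5); taking only B gives at most 2×11 = 22 (stopped by the supply cap of 2).
Mixing does better — 2×B and 1×J: area 17 ≤ 23, yield 2·11 + 1·10 = 32.

32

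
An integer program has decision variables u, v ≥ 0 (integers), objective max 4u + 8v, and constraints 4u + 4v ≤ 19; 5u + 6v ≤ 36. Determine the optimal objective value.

32

Relaxing integrality, the LP optimum is 38.00 at (u,v) = (0, 4.75), which is not an integer point.
(u,v)=(0,4): 4·0+4·4=16≤19, 5·0+6·4=24≤36, objective 32.
(u,v)=(1,3): 4·1+4·3=16≤19, 5·1+6·3=23≤36, objective 28.
(u,v)=(0,3): 4·0+4·3=12≤19, 5·0+6·3=18≤36, objective 24.
The best lattice point is (0,4), giving 32.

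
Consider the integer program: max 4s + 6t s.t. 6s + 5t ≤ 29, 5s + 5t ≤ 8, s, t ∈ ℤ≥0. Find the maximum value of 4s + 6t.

The continuous relaxation peaks at (0, 1.6) with value 9.60; rounding to a feasible lattice point costs some objective.
(s,t)=(0,1): 6·0+5·1=5≤29, 5·0+5·1=5≤8, objective 6.
(s,t)=(1,0): 6·1+5·0=6≤29, 5·1+5·0=5≤8, objective 4.
(s,t)=(0,0): 6·0+5·0=0≤29, 5·0+5·0=0≤8, objective 0.
The best lattice point is (0,1), giving 6.

6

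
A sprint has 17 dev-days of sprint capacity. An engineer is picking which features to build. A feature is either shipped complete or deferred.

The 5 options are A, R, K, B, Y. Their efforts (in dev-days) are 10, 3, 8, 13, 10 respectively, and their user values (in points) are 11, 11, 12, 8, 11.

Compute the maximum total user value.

This is an integer program with binary decision variables.
R + Y: effort 3 + 10 = 13 ≤ 17, user value 11 + 11 = 22.
R + K: effort 3 + 8 = 11 ≤ 17, user value 11 + 12 = 23.
A + R: effort 10 + 3 = 13 ≤ 17, user value 11 + 11 = 22.
Best is R and K with total user value 23.

23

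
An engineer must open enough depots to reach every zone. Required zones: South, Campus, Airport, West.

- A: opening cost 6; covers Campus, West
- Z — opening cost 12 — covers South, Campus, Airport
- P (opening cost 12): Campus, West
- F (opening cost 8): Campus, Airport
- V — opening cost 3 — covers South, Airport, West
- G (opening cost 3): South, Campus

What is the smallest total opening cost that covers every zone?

6

Choose V and G: together they cover South, Campus, Airport, West — every zone.
Total opening cost: 3 + 3 = 6.
No cover costs less than 6.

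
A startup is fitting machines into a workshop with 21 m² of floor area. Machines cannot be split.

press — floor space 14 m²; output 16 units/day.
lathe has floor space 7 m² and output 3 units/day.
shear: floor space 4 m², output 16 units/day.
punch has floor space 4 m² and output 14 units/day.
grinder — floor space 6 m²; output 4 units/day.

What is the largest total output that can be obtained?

37

This is a 0-1 knapsack instance.
Take lathe, shear, punch, and grinder: floor space 7 + 4 + 4 + 6 = 21 ≤ 21, output 3 + 16 + 14 + 4 = 37.
No other feasible combination does better.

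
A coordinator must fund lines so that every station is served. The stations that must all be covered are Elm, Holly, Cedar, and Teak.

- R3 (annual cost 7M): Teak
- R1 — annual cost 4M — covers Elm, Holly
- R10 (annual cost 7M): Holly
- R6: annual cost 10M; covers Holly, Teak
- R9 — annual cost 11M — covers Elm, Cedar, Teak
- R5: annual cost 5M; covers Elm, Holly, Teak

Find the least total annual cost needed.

15

The greedy cost-per-new-station heuristic would pick R5 and R9 for 16, but a cheaper cover exists.
Choose R1 and R9: together they cover Elm, Holly, Cedar, Teak — every station.
Total annual cost: 4 + 11 = 15.
No cover costs less than 15.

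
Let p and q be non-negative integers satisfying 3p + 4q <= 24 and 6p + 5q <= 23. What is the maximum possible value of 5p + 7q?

28

(p,q)=(0,4): 3·0+4·4=16≤24, 6·0+5·4=20≤23, objective 28.
(p,q)=(1,3): 3·1+4·3=15≤24, 6·1+5·3=21≤23, objective 26.
(p,q)=(0,3): 3·0+4·3=12≤24, 6·0+5·3=15≤23, objective 21.
The best lattice point is (0,4), giving 28.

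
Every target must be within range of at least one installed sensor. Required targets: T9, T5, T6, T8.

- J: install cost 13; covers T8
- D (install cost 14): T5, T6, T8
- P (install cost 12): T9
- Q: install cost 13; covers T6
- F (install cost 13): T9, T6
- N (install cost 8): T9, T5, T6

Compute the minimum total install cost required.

21

This is an integer covering problem.
Choose J and N: together they cover T9, T5, T6, T8 — every target.
Total install cost: 13 + 8 = 21.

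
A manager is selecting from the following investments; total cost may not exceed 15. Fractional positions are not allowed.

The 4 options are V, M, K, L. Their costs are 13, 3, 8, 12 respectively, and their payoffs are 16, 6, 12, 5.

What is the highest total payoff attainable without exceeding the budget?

Take M and K: cost 3 + 8 = 11 ≤ 15, payoff 6 + 12 = 18.
No other feasible combination does better.

18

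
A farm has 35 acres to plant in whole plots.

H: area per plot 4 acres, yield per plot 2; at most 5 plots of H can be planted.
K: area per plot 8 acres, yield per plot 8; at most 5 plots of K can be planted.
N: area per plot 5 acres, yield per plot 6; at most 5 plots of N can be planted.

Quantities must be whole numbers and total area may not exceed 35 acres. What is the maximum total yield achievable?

This is a bounded integer knapsack.
Take 1×K and 5×N: area 33 ≤ 35, yield 1·8 + 5·6 = 38.
N has the best ratio (6/5) and is taken to its limit of 5; remaining capacity is filled optimally with the others.

38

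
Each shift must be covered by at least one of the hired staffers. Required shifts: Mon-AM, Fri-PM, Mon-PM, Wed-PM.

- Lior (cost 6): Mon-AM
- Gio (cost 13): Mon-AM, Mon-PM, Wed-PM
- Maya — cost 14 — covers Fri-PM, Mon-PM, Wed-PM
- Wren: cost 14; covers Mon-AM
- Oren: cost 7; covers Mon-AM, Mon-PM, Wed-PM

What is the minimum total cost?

The greedy cost-per-new-shift heuristic would pick Oren and Maya for 21, but a cheaper cover exists.
Choose Lior and Maya: together they cover Mon-AM, Fri-PM, Mon-PM, Wed-PM — every shift.
Total cost: 6 + 14 = 20.
No cover costs less than 20.

20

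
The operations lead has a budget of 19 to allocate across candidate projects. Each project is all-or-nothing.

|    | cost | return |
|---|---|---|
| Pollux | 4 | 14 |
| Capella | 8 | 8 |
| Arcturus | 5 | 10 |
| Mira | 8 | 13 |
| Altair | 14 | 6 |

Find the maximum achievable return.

37

Take Pollux, Arcturus, and Mira: cost 4 + 5 + 8 = 17 ≤ 19, return 14 + 10 + 13 = 37.
No other feasible combination does better.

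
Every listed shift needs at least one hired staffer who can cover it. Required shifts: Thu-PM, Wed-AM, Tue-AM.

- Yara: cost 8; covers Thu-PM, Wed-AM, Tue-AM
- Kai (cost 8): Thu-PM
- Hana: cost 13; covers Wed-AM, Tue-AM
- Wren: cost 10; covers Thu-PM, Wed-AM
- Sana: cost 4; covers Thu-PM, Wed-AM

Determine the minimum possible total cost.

8

The greedy cost-per-new-shift heuristic would pick Sana and Yara for 12, but a cheaper cover exists.
Yara alone covers Thu-PM, Wed-AM, Tue-AM — every shift.
Total cost: 8.
No cover costs less than 8.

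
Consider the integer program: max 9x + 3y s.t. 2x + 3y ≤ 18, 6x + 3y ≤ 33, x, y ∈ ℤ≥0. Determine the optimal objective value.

48

(x,y)=(5,1): 2·5+3·1=13≤18, 6·5+3·1=33≤33, objective 48.
(x,y)=(5,0): 2·5+3·0=10≤18, 6·5+3·0=30≤33, objective 45.
(x,y)=(4,2): 2·4+3·2=14≤18, 6·4+3·2=30≤33, objective 42.
Maximum is 48 at (x,y)=(5,1).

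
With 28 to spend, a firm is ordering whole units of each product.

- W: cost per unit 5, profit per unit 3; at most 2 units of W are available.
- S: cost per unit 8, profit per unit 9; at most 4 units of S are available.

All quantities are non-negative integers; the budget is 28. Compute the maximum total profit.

27

2×W and 2×S: cost 26 ≤ 28, profit 2·3 + 2·9 = 24.
3×S: cost 24 ≤ 28, profit 3·9 = 27.
Best is 27.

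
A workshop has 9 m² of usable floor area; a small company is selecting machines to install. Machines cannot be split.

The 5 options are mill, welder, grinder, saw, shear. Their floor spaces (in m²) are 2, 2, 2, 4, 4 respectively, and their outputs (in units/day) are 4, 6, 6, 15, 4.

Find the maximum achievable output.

Allowing fractional choices, the relaxed optimum would be about 29.0, but machines are indivisible.
mill + grinder + saw: floor space 2 + 2 + 4 = 8 ≤ 9, output 4 + 6 + 15 = 25.
mill + welder + saw: floor space 2 + 2 + 4 = 8 ≤ 9, output 4 + 6 + 15 = 25.
welder + grinder + saw: floor space 2 + 2 + 4 = 8 ≤ 9, output 6 + 6 + 15 = 27.
Best is welder, grinder, and saw with total output 27.

27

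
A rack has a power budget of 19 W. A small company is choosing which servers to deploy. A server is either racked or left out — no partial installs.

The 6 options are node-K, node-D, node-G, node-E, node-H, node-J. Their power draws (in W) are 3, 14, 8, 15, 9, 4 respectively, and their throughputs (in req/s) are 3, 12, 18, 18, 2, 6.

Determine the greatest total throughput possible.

This is a 0-1 knapsack instance.
Allowing fractional choices, the relaxed optimum would be about 32.4, but servers are indivisible.
node-K + node-G + node-J: power draw 3 + 8 + 4 = 15 ≤ 19, throughput 3 + 18 + 6 = 27.
node-G + node-J: power draw 8 + 4 = 12 ≤ 19, throughput 18 + 6 = 24.
Best is node-K, node-G, and node-J with total throughput 27.

27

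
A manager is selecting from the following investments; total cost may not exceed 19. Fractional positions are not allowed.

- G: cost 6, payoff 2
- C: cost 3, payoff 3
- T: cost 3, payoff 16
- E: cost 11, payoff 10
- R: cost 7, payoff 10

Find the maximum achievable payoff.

G + C + T + R: cost 6 + 3 + 3 + 7 = 19 ≤ 19, payoff 2 + 3 + 16 + 10 = 31.
C + T + E: cost 3 + 3 + 11 = 17 ≤ 19, payoff 3 + 16 + 10 = 29.
C + T + R: cost 3 + 3 + 7 = 13 ≤ 19, payoff 3 + 16 + 10 = 29.
Best is G, C, T, and R with total payoff 31.

31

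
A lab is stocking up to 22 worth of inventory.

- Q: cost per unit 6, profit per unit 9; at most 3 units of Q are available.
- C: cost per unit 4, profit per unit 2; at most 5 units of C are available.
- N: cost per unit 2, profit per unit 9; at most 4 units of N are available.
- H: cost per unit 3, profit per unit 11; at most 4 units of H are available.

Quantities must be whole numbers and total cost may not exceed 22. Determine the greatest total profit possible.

80

Take 4×N and 4×H: cost 20 ≤ 22, profit 4·9 + 4·11 = 80.
N has the best ratio (9/2) and is taken to its limit of 4; remaining capacity is filled optimally with the others.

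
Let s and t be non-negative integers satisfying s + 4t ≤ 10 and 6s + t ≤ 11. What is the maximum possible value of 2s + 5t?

The continuous relaxation peaks at (1.48, 2.13) with value 13.61; rounding to a feasible lattice point costs some objective.
(s,t)=(1,2): 1·1+4·2=9≤10, 6·1+1·2=8≤11, objective 12.
(s,t)=(0,2): 1·0+4·2=8≤10, 6·0+1·2=2≤11, objective 10.
(s,t)=(1,1): 1·1+4·1=5≤10, 6·1+1·1=7≤11, objective 7.
The best lattice point is (1,2), giving 12.

12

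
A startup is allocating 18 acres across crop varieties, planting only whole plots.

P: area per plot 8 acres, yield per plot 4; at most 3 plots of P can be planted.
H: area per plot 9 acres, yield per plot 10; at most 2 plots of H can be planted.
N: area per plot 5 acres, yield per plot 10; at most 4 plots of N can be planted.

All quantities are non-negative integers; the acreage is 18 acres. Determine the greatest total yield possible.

30

N has the best ratio (10/5); taking only N gives at most 3×10 = 30 (stopped by the area limit).
Optimal: 3×N: area 15 ≤ 18, yield 3·10 = 30.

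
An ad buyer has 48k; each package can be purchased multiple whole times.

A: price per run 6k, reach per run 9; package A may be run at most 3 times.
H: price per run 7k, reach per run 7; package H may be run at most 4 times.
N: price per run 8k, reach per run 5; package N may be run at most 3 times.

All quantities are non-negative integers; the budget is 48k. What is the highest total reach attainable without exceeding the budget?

3×A, 3×H, and 1×N: price 47 ≤ 48, reach 3·9 + 3·7 + 1·5 = 53.
3×A and 4×H: price 46 ≤ 48, reach 3·9 + 4·7 = 55.
Best is 55.

55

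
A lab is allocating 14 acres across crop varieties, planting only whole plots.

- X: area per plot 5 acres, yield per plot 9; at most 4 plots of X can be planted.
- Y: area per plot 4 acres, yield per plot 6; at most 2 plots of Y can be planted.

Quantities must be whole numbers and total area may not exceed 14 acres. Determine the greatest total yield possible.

1×X and 2×Y: area 13 ≤ 14, yield 1·9 + 2·6 = 21.
2×X and 1×Y: area 14 ≤ 14, yield 2·9 + 1·6 = 24.
Best is 24.

24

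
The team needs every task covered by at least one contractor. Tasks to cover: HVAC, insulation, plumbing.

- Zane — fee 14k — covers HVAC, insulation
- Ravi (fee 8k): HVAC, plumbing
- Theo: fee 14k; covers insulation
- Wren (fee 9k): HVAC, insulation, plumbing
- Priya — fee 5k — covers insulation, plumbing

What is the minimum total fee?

9

The greedy cost-per-new-task heuristic would pick Priya and Ravi for 13, but a cheaper cover exists.
Wren alone covers HVAC, insulation, plumbing — every task.
Total fee: 9.
No cover costs less than 9.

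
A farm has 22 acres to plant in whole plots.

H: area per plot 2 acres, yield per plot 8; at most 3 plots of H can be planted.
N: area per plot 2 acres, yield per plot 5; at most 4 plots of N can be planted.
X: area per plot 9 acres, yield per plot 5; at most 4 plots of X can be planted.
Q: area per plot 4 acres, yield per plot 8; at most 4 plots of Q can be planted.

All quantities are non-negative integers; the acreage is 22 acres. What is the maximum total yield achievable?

H has the best ratio (8/2); taking only H gives at most 3×8 = 24 (stopped by the supply cap of 3).
Mixing does better — 3×H, 4×N, and 2×Q: area 22 ≤ 22, yield 3·8 + 4·5 + 2·8 = 60.

60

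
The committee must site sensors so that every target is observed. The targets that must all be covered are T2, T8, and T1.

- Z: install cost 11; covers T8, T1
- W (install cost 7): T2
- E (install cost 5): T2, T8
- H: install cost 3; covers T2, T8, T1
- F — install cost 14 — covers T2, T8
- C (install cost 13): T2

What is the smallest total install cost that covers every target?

H alone covers T2, T8, T1 — every target.
Total install cost: 3.
No cover costs less than 3.

3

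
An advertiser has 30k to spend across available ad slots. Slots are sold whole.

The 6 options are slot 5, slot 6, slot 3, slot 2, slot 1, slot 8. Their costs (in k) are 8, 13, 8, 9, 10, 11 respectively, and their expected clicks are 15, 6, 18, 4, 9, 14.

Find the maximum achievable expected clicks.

slot 5 + slot 3 + slot 8: cost 8 + 8 + 11 = 27 ≤ 30, expected clicks 15 + 18 + 14 = 47.
slot 5 + slot 3 + slot 1: cost 8 + 8 + 10 = 26 ≤ 30, expected clicks 15 + 18 + 9 = 42.
slot 3 + slot 1 + slot 8: cost 8 + 10 + 11 = 29 ≤ 30, expected clicks 18 + 9 + 14 = 41.
Best is slot 5, slot 3, and slot 8 with total expected clicks 47.

47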